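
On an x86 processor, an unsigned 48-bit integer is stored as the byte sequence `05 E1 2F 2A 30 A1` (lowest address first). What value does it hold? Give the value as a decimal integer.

177228238283013

Little-endian: lowest address holds the least-significant byte.
Reassemble most-significant byte first: A1 30 2A 2F E1 05 → 0xA1302A2FE105.
0xA1302A2FE105 = 177228238283013.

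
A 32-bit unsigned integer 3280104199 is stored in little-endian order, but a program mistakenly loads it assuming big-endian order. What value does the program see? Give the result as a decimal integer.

124486339

3280104199 in 32-bit hexadecimal is 0xC3826B07.
Stored little-endian, the bytes at ascending addresses are 07 6B 82 C3.
Read back as big-endian, the last byte is least significant, giving 0x076B82C3.
0x076B82C3 = 124486339.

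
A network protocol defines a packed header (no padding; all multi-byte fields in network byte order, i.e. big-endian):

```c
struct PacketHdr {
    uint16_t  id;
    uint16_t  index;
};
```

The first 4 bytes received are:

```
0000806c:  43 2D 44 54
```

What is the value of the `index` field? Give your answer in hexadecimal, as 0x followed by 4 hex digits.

0x4454

`index` follows `id` (2 bytes), so it starts at byte offset 2 and occupies 2 bytes.
Bytes at offsets 2..3: 44 54.
Big-endian stores the most-significant byte at the lowest address.
The bytes are already most-significant first: 0x4454.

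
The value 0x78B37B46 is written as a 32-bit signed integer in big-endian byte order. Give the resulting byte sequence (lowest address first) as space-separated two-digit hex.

78 B3 7B 46

Split into bytes (most-significant first): 78 B3 7B 46.
Big-endian: lowest address holds the most-significant byte.
So the memory order matches the most-significant-first order: 78 B3 7B 46.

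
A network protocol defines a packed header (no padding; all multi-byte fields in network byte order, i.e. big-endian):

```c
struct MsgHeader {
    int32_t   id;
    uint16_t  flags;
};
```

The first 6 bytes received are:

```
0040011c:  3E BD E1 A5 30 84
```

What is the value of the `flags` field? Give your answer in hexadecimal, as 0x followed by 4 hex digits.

0x3084

`flags` follows `id` (4 bytes), so it starts at byte offset 4 and occupies 2 bytes.
Bytes at offsets 4..5: 30 84.
In big-endian order the high byte comes first in memory.
The bytes are already most-significant first: 0x3084.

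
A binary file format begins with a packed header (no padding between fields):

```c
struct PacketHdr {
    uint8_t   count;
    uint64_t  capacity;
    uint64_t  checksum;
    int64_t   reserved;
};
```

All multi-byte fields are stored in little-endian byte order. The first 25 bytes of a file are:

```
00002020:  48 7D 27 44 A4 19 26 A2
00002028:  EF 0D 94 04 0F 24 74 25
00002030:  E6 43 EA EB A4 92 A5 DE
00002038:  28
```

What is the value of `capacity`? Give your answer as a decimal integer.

17267405812863870845

`capacity` follows `count` (1 byte), so it starts at byte offset 1 and occupies 8 bytes.
Bytes at offsets 1..8: 7D 27 44 A4 19 26 A2 EF.
In little-endian order the low byte comes first in memory.
Reassemble most-significant byte first: EF A2 26 19 A4 44 27 7D → 0xEFA22619A444277D.
0xEFA22619A444277D = 17267405812863870845.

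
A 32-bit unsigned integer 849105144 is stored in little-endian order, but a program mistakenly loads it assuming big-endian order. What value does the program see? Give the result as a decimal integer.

849105144 in 32-bit hexadecimal is 0x329C50F8.
Stored little-endian, the bytes at ascending addresses are F8 50 9C 32.
Read back as big-endian, the last byte is least significant, giving 0xF8509C32.
0xF8509C32 = 4166032434.

4166032434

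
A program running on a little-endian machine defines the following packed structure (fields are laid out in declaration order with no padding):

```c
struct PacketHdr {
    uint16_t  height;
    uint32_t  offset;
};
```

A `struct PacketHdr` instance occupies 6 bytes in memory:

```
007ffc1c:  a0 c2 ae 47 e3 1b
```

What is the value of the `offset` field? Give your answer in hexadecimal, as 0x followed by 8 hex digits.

`offset` follows `height` (2 bytes), so it starts at byte offset 2 and occupies 4 bytes.
Bytes at offsets 2..5: AE 47 E3 1B.
Little-endian stores the least-significant byte at the lowest address.
Reassemble most-significant byte first: 1B E3 47 AE → 0x1BE347AE.

0x1BE347AE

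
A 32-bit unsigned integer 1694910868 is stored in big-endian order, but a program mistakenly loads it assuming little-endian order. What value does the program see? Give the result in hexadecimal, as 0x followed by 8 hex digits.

0x94490665

1694910868 in 32-bit hexadecimal is 0x65064994.
Stored big-endian, the bytes at ascending addresses are 65 06 49 94.
Read back as little-endian, the first byte is least significant, giving 0x94490665.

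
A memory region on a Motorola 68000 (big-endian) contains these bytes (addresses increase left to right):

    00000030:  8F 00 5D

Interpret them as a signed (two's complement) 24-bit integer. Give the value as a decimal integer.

-7405475

Big-endian: lowest address holds the most-significant byte.
The bytes are already most-significant first: 0x8F005D.
Top bit is set, so as a signed 24-bit value this is 0x8F005D − 2^24 = -7405475.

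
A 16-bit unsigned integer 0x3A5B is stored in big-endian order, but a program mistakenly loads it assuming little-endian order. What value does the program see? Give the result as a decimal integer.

Stored big-endian, the bytes at ascending addresses are 3A 5B.
Read back as little-endian, the first byte is least significant, giving 0x5B3A.
0x5B3A = 23354.

23354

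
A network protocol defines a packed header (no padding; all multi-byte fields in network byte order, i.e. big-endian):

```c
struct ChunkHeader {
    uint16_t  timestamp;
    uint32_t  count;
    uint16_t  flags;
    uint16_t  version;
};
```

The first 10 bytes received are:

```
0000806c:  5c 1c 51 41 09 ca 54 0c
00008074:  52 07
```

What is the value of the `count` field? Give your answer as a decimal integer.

`count` follows `timestamp` (2 bytes), so it starts at byte offset 2 and occupies 4 bytes.
Bytes at offsets 2..5: 51 41 09 CA.
Big-endian stores the most-significant byte at the lowest address.
The bytes are already most-significant first: 0x514109CA.
0x514109CA = 1363216842.

1363216842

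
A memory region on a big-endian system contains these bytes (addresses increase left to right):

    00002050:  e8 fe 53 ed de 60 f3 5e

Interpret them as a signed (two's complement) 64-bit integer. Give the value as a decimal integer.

-1657795331722513570

Big-endian: lowest address holds the most-significant byte.
The bytes are already most-significant first: 0xE8FE53EDDE60F35E.
Top bit is set, so as a signed 64-bit value this is 0xE8FE53EDDE60F35E − 2^64 = -1657795331722513570.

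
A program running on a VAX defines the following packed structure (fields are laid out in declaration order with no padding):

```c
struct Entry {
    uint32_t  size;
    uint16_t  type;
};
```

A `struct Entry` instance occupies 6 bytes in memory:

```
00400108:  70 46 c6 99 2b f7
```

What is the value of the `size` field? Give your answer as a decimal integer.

2579908208

`size` is the first field, at byte offset 0, occupying 4 bytes.
Bytes at offsets 0..3: 70 46 C6 99.
Little-endian: lowest address holds the least-significant byte.
Reassemble most-significant byte first: 99 C6 46 70 → 0x99C64670.
0x99C64670 = 2579908208.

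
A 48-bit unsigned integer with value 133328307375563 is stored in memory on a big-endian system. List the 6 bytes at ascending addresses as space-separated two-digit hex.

133328307375563 in hexadecimal, padded to 48 bits, is 0x7942EA664DCB.
Split into bytes (most-significant first): 79 42 EA 66 4D CB.
Big-endian: lowest address holds the most-significant byte.
So the memory order matches the most-significant-first order: 79 42 EA 66 4D CB.

79 42 EA 66 4D CB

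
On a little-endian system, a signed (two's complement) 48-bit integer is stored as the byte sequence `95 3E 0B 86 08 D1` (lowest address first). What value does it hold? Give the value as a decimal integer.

In little-endian order the low byte comes first in memory.
Reassemble most-significant byte first: D1 08 86 0B 3E 95 → 0xD108860B3E95.
Top bit is set, so as a signed 48-bit value this is 0xD108860B3E95 − 2^48 = -51640437883243.

-51640437883243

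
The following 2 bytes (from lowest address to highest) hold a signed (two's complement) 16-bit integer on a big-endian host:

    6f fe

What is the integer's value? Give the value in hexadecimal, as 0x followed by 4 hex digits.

0x6FFE

In big-endian order the high byte comes first in memory.
The bytes are already most-significant first: 0x6FFE.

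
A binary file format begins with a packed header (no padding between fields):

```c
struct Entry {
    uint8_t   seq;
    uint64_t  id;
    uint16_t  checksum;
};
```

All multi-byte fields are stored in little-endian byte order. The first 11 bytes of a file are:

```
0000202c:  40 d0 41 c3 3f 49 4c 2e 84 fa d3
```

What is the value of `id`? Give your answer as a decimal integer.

9524634139421262288

`id` follows `seq` (1 byte), so it starts at byte offset 1 and occupies 8 bytes.
Bytes at offsets 1..8: D0 41 C3 3F 49 4C 2E 84.
Little-endian stores the least-significant byte at the lowest address.
Reassemble most-significant byte first: 84 2E 4C 49 3F C3 41 D0 → 0x842E4C493FC341D0.
0x842E4C493FC341D0 = 9524634139421262288.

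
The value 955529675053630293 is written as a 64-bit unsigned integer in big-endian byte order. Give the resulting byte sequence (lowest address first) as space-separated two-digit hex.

0D 42 B9 2D 45 EA 83 55

955529675053630293 in hexadecimal, padded to 64 bits, is 0x0D42B92D45EA8355.
Split into bytes (most-significant first): 0D 42 B9 2D 45 EA 83 55.
Big-endian: lowest address holds the most-significant byte.
So the memory order matches the most-significant-first order: 0D 42 B9 2D 45 EA 83 55.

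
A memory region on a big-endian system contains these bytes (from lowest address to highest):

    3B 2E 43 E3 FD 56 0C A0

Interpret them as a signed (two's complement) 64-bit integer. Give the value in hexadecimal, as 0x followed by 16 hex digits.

0x3B2E43E3FD560CA0

Big-endian stores the most-significant byte at the lowest address.
The bytes are already most-significant first: 0x3B2E43E3FD560CA0.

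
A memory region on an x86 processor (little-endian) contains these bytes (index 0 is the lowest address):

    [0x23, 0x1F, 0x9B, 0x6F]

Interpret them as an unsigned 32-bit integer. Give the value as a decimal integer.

1872437027

In little-endian order the low byte comes first in memory.
Reassemble most-significant byte first: 6F 9B 1F 23 → 0x6F9B1F23.
0x6F9B1F23 = 1872437027.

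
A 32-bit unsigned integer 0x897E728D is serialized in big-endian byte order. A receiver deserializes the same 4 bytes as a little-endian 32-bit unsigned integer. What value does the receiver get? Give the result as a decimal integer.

2373090953

Stored big-endian, the bytes at ascending addresses are 89 7E 72 8D.
Read back as little-endian, the first byte is least significant, giving 0x8D727E89.
0x8D727E89 = 2373090953.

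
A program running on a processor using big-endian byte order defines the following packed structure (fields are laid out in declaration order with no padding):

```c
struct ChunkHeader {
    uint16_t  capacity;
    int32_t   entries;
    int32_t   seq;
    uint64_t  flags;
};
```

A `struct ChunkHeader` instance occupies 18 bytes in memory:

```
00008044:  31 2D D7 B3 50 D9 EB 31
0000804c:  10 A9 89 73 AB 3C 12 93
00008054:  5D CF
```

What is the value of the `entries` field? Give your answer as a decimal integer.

`entries` follows `capacity` (2 bytes), so it starts at byte offset 2 and occupies 4 bytes.
Bytes at offsets 2..5: D7 B3 50 D9.
In big-endian order the high byte comes first in memory.
The bytes are already most-significant first: 0xD7B350D9.
Top bit is set, so as a signed 32-bit value this is 0xD7B350D9 − 2^32 = -676114215.

-676114215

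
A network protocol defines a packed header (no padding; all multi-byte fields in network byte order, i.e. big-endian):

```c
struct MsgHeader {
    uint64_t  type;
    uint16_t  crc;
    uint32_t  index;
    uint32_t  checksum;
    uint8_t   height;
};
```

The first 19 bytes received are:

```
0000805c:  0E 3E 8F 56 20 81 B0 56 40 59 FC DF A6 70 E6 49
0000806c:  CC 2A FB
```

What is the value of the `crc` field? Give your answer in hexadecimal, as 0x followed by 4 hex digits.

0x4059

`crc` follows `type` (8 bytes), so it starts at byte offset 8 and occupies 2 bytes.
Bytes at offsets 8..9: 40 59.
Big-endian: lowest address holds the most-significant byte.
The bytes are already most-significant first: 0x4059.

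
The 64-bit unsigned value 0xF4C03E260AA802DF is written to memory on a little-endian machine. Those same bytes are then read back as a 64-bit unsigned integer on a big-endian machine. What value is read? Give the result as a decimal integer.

Stored little-endian, the bytes at ascending addresses are DF 02 A8 0A 26 3E C0 F4.
Read back as big-endian, the last byte is least significant, giving 0xDF02A80A263EC0F4.
0xDF02A80A263EC0F4 = 16069591181956137204.

16069591181956137204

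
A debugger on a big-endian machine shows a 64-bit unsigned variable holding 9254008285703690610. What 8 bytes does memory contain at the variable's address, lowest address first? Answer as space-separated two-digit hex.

80 6C D7 81 89 E3 D9 72

9254008285703690610 in hexadecimal, padded to 64 bits, is 0x806CD78189E3D972.
Split into bytes (most-significant first): 80 6C D7 81 89 E3 D9 72.
In big-endian order the high byte comes first in memory.
So the memory order matches the most-significant-first order: 80 6C D7 81 89 E3 D9 72.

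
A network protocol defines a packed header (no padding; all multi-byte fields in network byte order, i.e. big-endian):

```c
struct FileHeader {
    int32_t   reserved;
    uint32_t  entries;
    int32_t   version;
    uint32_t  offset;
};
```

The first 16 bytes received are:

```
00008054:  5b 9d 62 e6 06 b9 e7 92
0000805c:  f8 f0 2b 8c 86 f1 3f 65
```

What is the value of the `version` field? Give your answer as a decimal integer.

`version` follows `reserved` (4 B), `entries` (4 B), so it starts at offset 4 + 4 = 8 and occupies 4 bytes.
Bytes at offsets 8..11: F8 F0 2B 8C.
Big-endian: lowest address holds the most-significant byte.
The bytes are already most-significant first: 0xF8F02B8C.
Top bit is set, so as a signed 32-bit value this is 0xF8F02B8C − 2^32 = -118477940.

-118477940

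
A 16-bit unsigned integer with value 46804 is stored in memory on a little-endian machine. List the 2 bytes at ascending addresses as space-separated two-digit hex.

46804 in hexadecimal, padded to 16 bits, is 0xB6D4.
Split into bytes (most-significant first): B6 D4.
In little-endian order the low byte comes first in memory.
So at ascending addresses the bytes are D4 B6.

D4 B6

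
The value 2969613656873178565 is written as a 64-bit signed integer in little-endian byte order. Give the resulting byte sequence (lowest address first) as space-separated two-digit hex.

C5 15 13 22 E3 2F 36 29

2969613656873178565 in hexadecimal, padded to 64 bits, is 0x29362FE3221315C5.
Split into bytes (most-significant first): 29 36 2F E3 22 13 15 C5.
Little-endian: lowest address holds the least-significant byte.
So at ascending addresses the bytes are C5 15 13 22 E3 2F 36 29.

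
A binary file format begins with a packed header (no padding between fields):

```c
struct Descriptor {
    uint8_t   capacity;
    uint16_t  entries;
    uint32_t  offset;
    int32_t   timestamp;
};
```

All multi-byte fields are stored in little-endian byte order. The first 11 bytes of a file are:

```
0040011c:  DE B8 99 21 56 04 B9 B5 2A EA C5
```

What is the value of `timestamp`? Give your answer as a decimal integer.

-974509387

`timestamp` follows `capacity` (1 B), `entries` (2 B), `offset` (4 B), so it starts at offset 1 + 2 + 4 = 7 and occupies 4 bytes.
Bytes at offsets 7..10: B5 2A EA C5.
In little-endian order the low byte comes first in memory.
Reassemble most-significant byte first: C5 EA 2A B5 → 0xC5EA2AB5.
Top bit is set, so as a signed 32-bit value this is 0xC5EA2AB5 − 2^32 = -974509387.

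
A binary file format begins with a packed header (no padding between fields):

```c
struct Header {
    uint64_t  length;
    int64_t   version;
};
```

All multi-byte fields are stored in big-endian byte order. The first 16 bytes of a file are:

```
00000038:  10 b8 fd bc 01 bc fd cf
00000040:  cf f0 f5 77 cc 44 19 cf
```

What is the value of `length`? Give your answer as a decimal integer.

1204991884246449615

`length` is the first field, at byte offset 0, occupying 8 bytes.
Bytes at offsets 0..7: 10 B8 FD BC 01 BC FD CF.
Big-endian stores the most-significant byte at the lowest address.
The bytes are already most-significant first: 0x10B8FDBC01BCFDCF.
0x10B8FDBC01BCFDCF = 1204991884246449615.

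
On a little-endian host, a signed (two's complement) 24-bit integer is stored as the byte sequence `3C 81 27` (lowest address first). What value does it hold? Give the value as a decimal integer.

In little-endian order the low byte comes first in memory.
Reassemble most-significant byte first: 27 81 3C → 0x27813C.
0x27813C = 2588988.

2588988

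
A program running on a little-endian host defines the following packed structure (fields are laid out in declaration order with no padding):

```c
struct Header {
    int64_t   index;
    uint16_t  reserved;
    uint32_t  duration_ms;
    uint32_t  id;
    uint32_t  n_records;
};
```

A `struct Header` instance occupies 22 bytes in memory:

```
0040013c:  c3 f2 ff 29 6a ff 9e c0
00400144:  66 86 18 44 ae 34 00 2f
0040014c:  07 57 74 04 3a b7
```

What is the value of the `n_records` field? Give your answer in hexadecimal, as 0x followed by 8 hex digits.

`n_records` follows `index` (8 B), `reserved` (2 B), `duration_ms` (4 B), `id` (4 B), so it starts at offset 8 + 2 + 4 + 4 = 18 and occupies 4 bytes.
Bytes at offsets 18..21: 74 04 3A B7.
Little-endian stores the least-significant byte at the lowest address.
Reassemble most-significant byte first: B7 3A 04 74 → 0xB73A0474.

0xB73A0474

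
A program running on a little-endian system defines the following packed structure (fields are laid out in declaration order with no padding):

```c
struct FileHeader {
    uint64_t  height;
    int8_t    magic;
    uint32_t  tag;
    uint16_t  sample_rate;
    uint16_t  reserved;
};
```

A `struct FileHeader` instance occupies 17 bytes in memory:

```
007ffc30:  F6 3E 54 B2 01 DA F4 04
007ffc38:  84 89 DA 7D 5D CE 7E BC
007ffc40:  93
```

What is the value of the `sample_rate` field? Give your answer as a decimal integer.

32462

`sample_rate` follows `height` (8 B), `magic` (1 B), `tag` (4 B), so it starts at offset 8 + 1 + 4 = 13 and occupies 2 bytes.
Bytes at offsets 13..14: CE 7E.
In little-endian order the low byte comes first in memory.
Reassemble most-significant byte first: 7E CE → 0x7ECE.
0x7ECE = 32462.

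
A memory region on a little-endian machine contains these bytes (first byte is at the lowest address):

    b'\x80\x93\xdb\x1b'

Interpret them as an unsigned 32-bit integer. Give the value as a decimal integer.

467374976

Little-endian: lowest address holds the least-significant byte.
Reassemble most-significant byte first: 1B DB 93 80 → 0x1BDB9380.
0x1BDB9380 = 467374976.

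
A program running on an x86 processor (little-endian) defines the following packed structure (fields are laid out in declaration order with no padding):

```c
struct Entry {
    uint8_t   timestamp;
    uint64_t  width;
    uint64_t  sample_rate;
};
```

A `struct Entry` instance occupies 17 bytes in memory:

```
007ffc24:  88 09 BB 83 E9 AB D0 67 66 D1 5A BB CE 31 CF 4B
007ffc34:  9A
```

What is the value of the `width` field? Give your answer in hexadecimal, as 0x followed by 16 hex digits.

`width` follows `timestamp` (1 byte), so it starts at byte offset 1 and occupies 8 bytes.
Bytes at offsets 1..8: 09 BB 83 E9 AB D0 67 66.
In little-endian order the low byte comes first in memory.
Reassemble most-significant byte first: 66 67 D0 AB E9 83 BB 09 → 0x6667D0ABE983BB09.

0x6667D0ABE983BB09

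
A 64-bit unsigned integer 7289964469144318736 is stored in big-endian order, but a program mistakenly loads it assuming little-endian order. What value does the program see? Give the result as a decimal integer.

1221478872351517541

7289964469144318736 in 64-bit hexadecimal is 0x652B280F9090F310.
Stored big-endian, the bytes at ascending addresses are 65 2B 28 0F 90 90 F3 10.
Read back as little-endian, the first byte is least significant, giving 0x10F390900F282B65.
0x10F390900F282B65 = 1221478872351517541.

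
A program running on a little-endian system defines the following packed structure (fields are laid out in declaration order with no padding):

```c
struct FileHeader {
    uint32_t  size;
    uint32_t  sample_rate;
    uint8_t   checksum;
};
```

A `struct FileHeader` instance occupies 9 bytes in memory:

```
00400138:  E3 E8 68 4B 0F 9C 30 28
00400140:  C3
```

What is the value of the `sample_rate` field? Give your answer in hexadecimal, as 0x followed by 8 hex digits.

`sample_rate` follows `size` (4 bytes), so it starts at byte offset 4 and occupies 4 bytes.
Bytes at offsets 4..7: 0F 9C 30 28.
Little-endian: lowest address holds the least-significant byte.
Reassemble most-significant byte first: 28 30 9C 0F → 0x28309C0F.

0x28309C0F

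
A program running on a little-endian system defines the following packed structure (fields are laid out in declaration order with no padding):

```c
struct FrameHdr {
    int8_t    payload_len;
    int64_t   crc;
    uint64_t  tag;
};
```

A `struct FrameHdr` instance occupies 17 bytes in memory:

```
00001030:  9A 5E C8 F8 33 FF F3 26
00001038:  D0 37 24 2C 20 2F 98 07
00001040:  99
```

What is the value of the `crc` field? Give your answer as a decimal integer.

`crc` follows `payload_len` (1 byte), so it starts at byte offset 1 and occupies 8 bytes.
Bytes at offsets 1..8: 5E C8 F8 33 FF F3 26 D0.
Little-endian stores the least-significant byte at the lowest address.
Reassemble most-significant byte first: D0 26 F3 FF 33 F8 C8 5E → 0xD026F3FF33F8C85E.
Top bit is set, so as a signed 64-bit value this is 0xD026F3FF33F8C85E − 2^64 = -3447800187291383714.

-3447800187291383714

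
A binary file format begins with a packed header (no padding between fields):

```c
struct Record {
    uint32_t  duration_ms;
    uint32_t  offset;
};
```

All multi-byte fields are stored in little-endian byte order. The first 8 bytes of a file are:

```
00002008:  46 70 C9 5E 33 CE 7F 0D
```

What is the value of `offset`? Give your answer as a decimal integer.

226479667

`offset` follows `duration_ms` (4 bytes), so it starts at byte offset 4 and occupies 4 bytes.
Bytes at offsets 4..7: 33 CE 7F 0D.
Little-endian: lowest address holds the least-significant byte.
Reassemble most-significant byte first: 0D 7F CE 33 → 0x0D7FCE33.
0x0D7FCE33 = 226479667.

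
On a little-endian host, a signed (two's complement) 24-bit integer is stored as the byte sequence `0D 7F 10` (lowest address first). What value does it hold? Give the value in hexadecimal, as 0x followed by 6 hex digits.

Little-endian: lowest address holds the least-significant byte.
Reassemble most-significant byte first: 10 7F 0D → 0x107F0D.

0x107F0D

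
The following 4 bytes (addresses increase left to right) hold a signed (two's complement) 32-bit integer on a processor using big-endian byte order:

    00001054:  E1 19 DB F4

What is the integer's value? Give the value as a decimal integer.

-518398988

In big-endian order the high byte comes first in memory.
The bytes are already most-significant first: 0xE119DBF4.
Top bit is set, so as a signed 32-bit value this is 0xE119DBF4 − 2^32 = -518398988.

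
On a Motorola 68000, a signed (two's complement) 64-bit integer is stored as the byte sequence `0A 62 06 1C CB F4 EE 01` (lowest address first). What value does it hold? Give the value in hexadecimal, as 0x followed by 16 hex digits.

0x0A62061CCBF4EE01

Big-endian stores the most-significant byte at the lowest address.
The bytes are already most-significant first: 0x0A62061CCBF4EE01.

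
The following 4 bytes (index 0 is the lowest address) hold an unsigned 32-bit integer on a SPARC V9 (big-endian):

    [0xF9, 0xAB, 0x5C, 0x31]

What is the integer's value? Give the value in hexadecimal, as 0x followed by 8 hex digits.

In big-endian order the high byte comes first in memory.
The bytes are already most-significant first: 0xF9AB5C31.

0xF9AB5C31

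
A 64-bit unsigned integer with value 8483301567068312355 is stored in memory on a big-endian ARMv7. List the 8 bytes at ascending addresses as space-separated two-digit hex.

8483301567068312355 in hexadecimal, padded to 64 bits, is 0x75BABDD42B9F1323.
Split into bytes (most-significant first): 75 BA BD D4 2B 9F 13 23.
Big-endian stores the most-significant byte at the lowest address.
So the memory order matches the most-significant-first order: 75 BA BD D4 2B 9F 13 23.

75 BA BD D4 2B 9F 13 23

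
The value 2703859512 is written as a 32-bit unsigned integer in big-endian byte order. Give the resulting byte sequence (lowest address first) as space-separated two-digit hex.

2703859512 in hexadecimal, padded to 32 bits, is 0xA1299F38.
Split into bytes (most-significant first): A1 29 9F 38.
Big-endian: lowest address holds the most-significant byte.
So the memory order matches the most-significant-first order: A1 29 9F 38.

A1 29 9F 38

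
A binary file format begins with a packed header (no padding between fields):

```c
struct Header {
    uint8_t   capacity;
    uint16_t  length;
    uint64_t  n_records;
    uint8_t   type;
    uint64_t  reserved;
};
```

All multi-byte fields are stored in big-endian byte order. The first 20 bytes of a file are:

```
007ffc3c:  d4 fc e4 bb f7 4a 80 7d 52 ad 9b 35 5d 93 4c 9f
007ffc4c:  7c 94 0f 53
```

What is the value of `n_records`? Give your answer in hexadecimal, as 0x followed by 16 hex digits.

0xBBF74A807D52AD9B

`n_records` follows `capacity` (1 B), `length` (2 B), so it starts at offset 1 + 2 = 3 and occupies 8 bytes.
Bytes at offsets 3..10: BB F7 4A 80 7D 52 AD 9B.
Big-endian stores the most-significant byte at the lowest address.
The bytes are already most-significant first: 0xBBF74A807D52AD9B.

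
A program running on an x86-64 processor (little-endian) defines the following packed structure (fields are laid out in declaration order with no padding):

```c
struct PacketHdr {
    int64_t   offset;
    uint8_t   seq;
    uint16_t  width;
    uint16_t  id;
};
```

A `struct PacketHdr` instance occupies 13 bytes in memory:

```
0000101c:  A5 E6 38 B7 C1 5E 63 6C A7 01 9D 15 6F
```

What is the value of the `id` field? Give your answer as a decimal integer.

`id` follows `offset` (8 B), `seq` (1 B), `width` (2 B), so it starts at offset 8 + 1 + 2 = 11 and occupies 2 bytes.
Bytes at offsets 11..12: 15 6F.
Little-endian: lowest address holds the least-significant byte.
Reassemble most-significant byte first: 6F 15 → 0x6F15.
0x6F15 = 28437.

28437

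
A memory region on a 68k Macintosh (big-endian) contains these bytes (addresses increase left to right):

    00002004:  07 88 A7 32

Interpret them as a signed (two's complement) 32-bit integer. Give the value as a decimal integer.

126396210

Big-endian stores the most-significant byte at the lowest address.
The bytes are already most-significant first: 0x0788A732.
0x0788A732 = 126396210.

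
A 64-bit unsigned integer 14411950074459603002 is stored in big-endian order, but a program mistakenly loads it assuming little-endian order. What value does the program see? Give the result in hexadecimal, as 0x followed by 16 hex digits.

14411950074459603002 in 64-bit hexadecimal is 0xC801883C24D4403A.
Stored big-endian, the bytes at ascending addresses are C8 01 88 3C 24 D4 40 3A.
Read back as little-endian, the first byte is least significant, giving 0x3A40D4243C8801C8.

0x3A40D4243C8801C8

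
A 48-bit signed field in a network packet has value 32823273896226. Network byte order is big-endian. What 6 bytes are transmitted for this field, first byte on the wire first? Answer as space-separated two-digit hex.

1D DA 43 94 B9 22

32823273896226 in hexadecimal, padded to 48 bits, is 0x1DDA4394B922.
Split into bytes (most-significant first): 1D DA 43 94 B9 22.
Big-endian stores the most-significant byte at the lowest address.
So the memory order matches the most-significant-first order: 1D DA 43 94 B9 22.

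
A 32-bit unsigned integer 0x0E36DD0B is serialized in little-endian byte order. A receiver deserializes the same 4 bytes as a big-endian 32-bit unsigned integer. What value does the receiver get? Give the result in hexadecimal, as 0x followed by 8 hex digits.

0x0BDD360E

Stored little-endian, the bytes at ascending addresses are 0B DD 36 0E.
Read back as big-endian, the last byte is least significant, giving 0x0BDD360E.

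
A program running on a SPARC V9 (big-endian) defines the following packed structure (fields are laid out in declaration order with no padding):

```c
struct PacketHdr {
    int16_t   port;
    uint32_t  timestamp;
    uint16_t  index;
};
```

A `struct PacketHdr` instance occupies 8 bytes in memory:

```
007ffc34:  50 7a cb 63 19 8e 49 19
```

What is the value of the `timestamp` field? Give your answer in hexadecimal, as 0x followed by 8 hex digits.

`timestamp` follows `port` (2 bytes), so it starts at byte offset 2 and occupies 4 bytes.
Bytes at offsets 2..5: CB 63 19 8E.
Big-endian stores the most-significant byte at the lowest address.
The bytes are already most-significant first: 0xCB63198E.

0xCB63198E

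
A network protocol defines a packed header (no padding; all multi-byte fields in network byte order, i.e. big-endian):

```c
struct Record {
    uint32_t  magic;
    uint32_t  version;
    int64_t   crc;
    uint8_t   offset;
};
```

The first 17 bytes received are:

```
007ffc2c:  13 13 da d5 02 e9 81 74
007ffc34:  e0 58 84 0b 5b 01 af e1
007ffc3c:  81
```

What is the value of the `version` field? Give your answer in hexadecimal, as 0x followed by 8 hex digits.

0x02E98174

`version` follows `magic` (4 bytes), so it starts at byte offset 4 and occupies 4 bytes.
Bytes at offsets 4..7: 02 E9 81 74.
In big-endian order the high byte comes first in memory.
The bytes are already most-significant first: 0x02E98174.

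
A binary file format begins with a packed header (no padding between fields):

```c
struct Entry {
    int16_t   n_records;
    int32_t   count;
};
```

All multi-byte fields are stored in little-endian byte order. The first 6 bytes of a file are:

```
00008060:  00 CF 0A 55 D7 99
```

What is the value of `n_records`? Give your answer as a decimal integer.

-12544

`n_records` is the first field, at byte offset 0, occupying 2 bytes.
Bytes at offsets 0..1: 00 CF.
Little-endian stores the least-significant byte at the lowest address.
Reassemble most-significant byte first: CF 00 → 0xCF00.
Top bit is set, so as a signed 16-bit value this is 0xCF00 − 2^16 = -12544.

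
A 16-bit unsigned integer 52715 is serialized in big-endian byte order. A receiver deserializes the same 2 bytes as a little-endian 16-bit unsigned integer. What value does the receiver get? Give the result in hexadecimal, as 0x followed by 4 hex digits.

0xEBCD

52715 in 16-bit hexadecimal is 0xCDEB.
Stored big-endian, the bytes at ascending addresses are CD EB.
Read back as little-endian, the first byte is least significant, giving 0xEBCD.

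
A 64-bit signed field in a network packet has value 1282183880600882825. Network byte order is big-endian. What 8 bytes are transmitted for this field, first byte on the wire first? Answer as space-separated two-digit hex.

11 CB 3B 72 33 F2 8E 89

1282183880600882825 in hexadecimal, padded to 64 bits, is 0x11CB3B7233F28E89.
Split into bytes (most-significant first): 11 CB 3B 72 33 F2 8E 89.
Big-endian: lowest address holds the most-significant byte.
So the memory order matches the most-significant-first order: 11 CB 3B 72 33 F2 8E 89.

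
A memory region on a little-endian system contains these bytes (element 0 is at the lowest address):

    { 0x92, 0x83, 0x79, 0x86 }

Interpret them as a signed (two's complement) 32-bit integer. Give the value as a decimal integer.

Little-endian stores the least-significant byte at the lowest address.
Reassemble most-significant byte first: 86 79 83 92 → 0x86798392.
Top bit is set, so as a signed 32-bit value this is 0x86798392 − 2^32 = -2038856814.

-2038856814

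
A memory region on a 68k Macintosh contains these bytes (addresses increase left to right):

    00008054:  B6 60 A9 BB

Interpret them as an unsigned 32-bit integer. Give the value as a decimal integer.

3059788219

In big-endian order the high byte comes first in memory.
The bytes are already most-significant first: 0xB660A9BB.
0xB660A9BB = 3059788219.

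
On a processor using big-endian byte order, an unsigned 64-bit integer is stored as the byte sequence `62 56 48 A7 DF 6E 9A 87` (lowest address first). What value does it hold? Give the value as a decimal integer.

In big-endian order the high byte comes first in memory.
The bytes are already most-significant first: 0x625648A7DF6E9A87.
0x625648A7DF6E9A87 = 7085930949559360135.

7085930949559360135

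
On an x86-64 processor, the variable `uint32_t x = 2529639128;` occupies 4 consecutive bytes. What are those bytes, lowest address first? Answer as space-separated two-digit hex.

D8 3A C7 96

2529639128 in hexadecimal, padded to 32 bits, is 0x96C73AD8.
Split into bytes (most-significant first): 96 C7 3A D8.
Little-endian: lowest address holds the least-significant byte.
So at ascending addresses the bytes are D8 3A C7 96.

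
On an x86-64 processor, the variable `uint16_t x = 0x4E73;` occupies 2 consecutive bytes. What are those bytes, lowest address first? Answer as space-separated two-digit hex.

Split into bytes (most-significant first): 4E 73.
Little-endian: lowest address holds the least-significant byte.
So at ascending addresses the bytes are 73 4E.

73 4E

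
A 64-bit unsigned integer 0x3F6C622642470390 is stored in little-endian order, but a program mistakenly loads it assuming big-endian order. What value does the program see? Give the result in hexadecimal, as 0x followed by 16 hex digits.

0x9003474226626C3F

Stored little-endian, the bytes at ascending addresses are 90 03 47 42 26 62 6C 3F.
Read back as big-endian, the last byte is least significant, giving 0x9003474226626C3F.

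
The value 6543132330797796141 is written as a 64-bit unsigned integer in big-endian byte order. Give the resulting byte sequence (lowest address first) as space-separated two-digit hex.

6543132330797796141 in hexadecimal, padded to 64 bits, is 0x5ACDE03017938B2D.
Split into bytes (most-significant first): 5A CD E0 30 17 93 8B 2D.
Big-endian stores the most-significant byte at the lowest address.
So the memory order matches the most-significant-first order: 5A CD E0 30 17 93 8B 2D.

5A CD E0 30 17 93 8B 2D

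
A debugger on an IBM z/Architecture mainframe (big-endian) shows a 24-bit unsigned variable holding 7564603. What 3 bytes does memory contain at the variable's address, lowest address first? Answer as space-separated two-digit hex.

7564603 in hexadecimal, padded to 24 bits, is 0x736D3B.
Split into bytes (most-significant first): 73 6D 3B.
In big-endian order the high byte comes first in memory.
So the memory order matches the most-significant-first order: 73 6D 3B.

73 6D 3B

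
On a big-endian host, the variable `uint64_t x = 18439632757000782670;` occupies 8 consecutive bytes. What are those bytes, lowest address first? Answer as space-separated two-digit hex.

18439632757000782670 in hexadecimal, padded to 64 bits, is 0xFFE6BC4B8DB0434E.
Split into bytes (most-significant first): FF E6 BC 4B 8D B0 43 4E.
In big-endian order the high byte comes first in memory.
So the memory order matches the most-significant-first order: FF E6 BC 4B 8D B0 43 4E.

FF E6 BC 4B 8D B0 43 4E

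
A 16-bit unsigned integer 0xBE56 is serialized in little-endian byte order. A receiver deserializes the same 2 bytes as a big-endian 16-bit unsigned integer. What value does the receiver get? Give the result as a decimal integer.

Stored little-endian, the bytes at ascending addresses are 56 BE.
Read back as big-endian, the last byte is least significant, giving 0x56BE.
0x56BE = 22206.

22206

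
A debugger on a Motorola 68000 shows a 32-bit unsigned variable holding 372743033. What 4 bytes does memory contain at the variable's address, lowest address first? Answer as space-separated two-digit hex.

372743033 in hexadecimal, padded to 32 bits, is 0x16379B79.
Split into bytes (most-significant first): 16 37 9B 79.
Big-endian: lowest address holds the most-significant byte.
So the memory order matches the most-significant-first order: 16 37 9B 79.

16 37 9B 79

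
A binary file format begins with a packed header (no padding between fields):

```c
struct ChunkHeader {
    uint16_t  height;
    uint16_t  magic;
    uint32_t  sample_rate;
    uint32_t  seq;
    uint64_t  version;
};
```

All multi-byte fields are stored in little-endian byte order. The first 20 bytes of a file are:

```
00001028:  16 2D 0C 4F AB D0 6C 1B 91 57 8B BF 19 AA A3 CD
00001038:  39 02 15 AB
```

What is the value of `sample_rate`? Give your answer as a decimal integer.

460116139

`sample_rate` follows `height` (2 B), `magic` (2 B), so it starts at offset 2 + 2 = 4 and occupies 4 bytes.
Bytes at offsets 4..7: AB D0 6C 1B.
Little-endian stores the least-significant byte at the lowest address.
Reassemble most-significant byte first: 1B 6C D0 AB → 0x1B6CD0AB.
0x1B6CD0AB = 460116139.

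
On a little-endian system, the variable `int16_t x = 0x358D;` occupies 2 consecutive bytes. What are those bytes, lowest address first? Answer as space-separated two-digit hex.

8D 35

Split into bytes (most-significant first): 35 8D.
In little-endian order the low byte comes first in memory.
So at ascending addresses the bytes are 8D 35.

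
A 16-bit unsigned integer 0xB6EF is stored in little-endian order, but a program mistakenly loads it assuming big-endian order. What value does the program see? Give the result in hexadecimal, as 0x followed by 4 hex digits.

Stored little-endian, the bytes at ascending addresses are EF B6.
Read back as big-endian, the last byte is least significant, giving 0xEFB6.

0xEFB6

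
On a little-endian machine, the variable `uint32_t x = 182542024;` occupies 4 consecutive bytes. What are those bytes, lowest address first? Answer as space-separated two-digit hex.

182542024 in hexadecimal, padded to 32 bits, is 0x0AE15EC8.
Split into bytes (most-significant first): 0A E1 5E C8.
In little-endian order the low byte comes first in memory.
So at ascending addresses the bytes are C8 5E E1 0A.

C8 5E E1 0A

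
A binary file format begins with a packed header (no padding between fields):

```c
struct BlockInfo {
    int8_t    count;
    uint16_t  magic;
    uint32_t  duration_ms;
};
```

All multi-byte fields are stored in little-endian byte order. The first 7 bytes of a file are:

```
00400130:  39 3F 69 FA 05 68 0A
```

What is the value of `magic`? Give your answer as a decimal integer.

`magic` follows `count` (1 byte), so it starts at byte offset 1 and occupies 2 bytes.
Bytes at offsets 1..2: 3F 69.
Little-endian stores the least-significant byte at the lowest address.
Reassemble most-significant byte first: 69 3F → 0x693F.
0x693F = 26943.

26943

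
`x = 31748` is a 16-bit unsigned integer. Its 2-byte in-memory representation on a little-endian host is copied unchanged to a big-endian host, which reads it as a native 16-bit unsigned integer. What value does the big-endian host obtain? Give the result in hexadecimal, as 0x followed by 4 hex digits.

31748 in 16-bit hexadecimal is 0x7C04.
Stored little-endian, the bytes at ascending addresses are 04 7C.
Read back as big-endian, the last byte is least significant, giving 0x047C.

0x047C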